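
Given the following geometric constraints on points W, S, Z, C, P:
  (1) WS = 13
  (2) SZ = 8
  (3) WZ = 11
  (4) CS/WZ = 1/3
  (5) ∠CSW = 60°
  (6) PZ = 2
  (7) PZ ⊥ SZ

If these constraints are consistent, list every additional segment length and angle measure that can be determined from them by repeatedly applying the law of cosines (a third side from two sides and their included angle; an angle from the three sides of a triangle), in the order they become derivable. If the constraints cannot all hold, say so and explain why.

The constraints are consistent. Derivable facts, in order:
After 1 step:
- SP = 2·√17
- WC ≈ 11.61
- ∠SWZ = 37.79°
- ∠SZW = 84.78°
- ∠WSZ = 57.42°
After 2 steps:
- ∠CWS = 15.87°
- ∠PSZ = 14.04°
- ∠SCW = 104.13°
- ∠SPZ = 75.96°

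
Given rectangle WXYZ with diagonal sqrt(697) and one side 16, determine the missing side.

b = sqrt(d^2 - a^2) = sqrt(697 - 256) = sqrt(441) = 21

21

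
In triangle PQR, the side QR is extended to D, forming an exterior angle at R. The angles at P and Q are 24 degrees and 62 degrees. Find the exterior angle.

Exterior angle = 24 + 62 = 86 degrees (exterior angle theorem).

86 degrees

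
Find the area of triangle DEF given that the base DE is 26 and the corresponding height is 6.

Area = (1/2)(26)(6) = 78

78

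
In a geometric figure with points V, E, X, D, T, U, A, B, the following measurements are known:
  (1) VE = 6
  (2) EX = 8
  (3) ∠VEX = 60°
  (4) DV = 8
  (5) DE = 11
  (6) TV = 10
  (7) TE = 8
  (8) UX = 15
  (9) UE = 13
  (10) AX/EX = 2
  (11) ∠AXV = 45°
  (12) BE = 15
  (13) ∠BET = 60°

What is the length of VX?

Step 1: By the law of cosines on triangle VEX: VX² = 6² + 8² − 2·6·8·cos(60°) = 52, so VX = 2·√13.

Therefore, the length of VX = 2·√13.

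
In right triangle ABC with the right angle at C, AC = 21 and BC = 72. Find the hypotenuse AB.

AB = sqrt(21^2 + 72^2) = sqrt(5625) = 75

75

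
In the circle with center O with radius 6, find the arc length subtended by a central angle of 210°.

Arc length = 2π(6)(7/12) = 7*pi

7*pi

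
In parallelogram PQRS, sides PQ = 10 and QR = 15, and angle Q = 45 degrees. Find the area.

Area = a * b * sin(theta)
Area = 10 * 15 * sin(45 degrees)
Area = 150 * sqrt(2)/2
Area = 75*sqrt(2)

75*sqrt(2)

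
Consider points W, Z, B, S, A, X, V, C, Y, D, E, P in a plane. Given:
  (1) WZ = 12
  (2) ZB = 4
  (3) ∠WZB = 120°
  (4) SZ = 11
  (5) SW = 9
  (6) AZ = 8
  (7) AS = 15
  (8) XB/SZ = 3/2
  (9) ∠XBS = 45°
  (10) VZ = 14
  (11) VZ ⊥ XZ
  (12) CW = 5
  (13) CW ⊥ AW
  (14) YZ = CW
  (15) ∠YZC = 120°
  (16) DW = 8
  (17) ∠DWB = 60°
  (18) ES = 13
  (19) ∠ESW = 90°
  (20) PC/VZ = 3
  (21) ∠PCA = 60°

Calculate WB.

Step 1: By the law of cosines on triangle WZB: WB² = 12² + 4² − 2·12·4·cos(120°) = 208, so WB = 4·√13.

Therefore, the length of WB = 4·√13.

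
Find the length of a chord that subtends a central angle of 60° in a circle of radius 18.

Drop a perpendicular from the center to the chord, bisecting both the chord and the central angle.
Each half-chord = r sin(θ/2) = 18 sin(30°).
The full chord = 2 × 18 × sin(30°) = 18.

18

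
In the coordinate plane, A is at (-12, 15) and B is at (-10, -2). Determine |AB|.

d = sqrt((-10 - -12)^2 + (-2 - 15)^2)
d = sqrt(2^2 + -17^2)
d = sqrt(4 + 289)
d = sqrt(293)

sqrt(293)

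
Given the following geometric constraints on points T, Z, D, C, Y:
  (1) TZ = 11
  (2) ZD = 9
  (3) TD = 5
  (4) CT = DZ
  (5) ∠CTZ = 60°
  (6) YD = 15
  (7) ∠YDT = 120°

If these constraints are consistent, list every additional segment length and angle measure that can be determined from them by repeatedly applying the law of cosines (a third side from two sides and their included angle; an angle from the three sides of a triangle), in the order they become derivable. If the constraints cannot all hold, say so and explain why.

The constraints are consistent. Derivable facts, in order:
After 1 step:
- TY = 5·√13
- ZC = √103
- ∠DTZ = 53.78°
- ∠DZT = 26.63°
- ∠TDZ = 99.59°
After 2 steps:
- ∠CZT = 50.17°
- ∠DTY = 46.1°
- ∠DYT = 13.9°
- ∠TCZ = 69.83°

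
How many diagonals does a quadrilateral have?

The number of diagonals in an n-gon is n(n - 3)/2.
For n = 4: 4(4 - 3)/2 = 4 × 1 / 2 = 2.

2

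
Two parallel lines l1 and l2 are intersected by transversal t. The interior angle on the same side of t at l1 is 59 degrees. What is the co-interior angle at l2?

Co-interior angles (same-side interior) formed by parallel lines and a transversal are supplementary (sum to 180 degrees).
The given angle is 59 degrees.
The co-interior angle = 180 - 59 = 121 degrees.

121 degrees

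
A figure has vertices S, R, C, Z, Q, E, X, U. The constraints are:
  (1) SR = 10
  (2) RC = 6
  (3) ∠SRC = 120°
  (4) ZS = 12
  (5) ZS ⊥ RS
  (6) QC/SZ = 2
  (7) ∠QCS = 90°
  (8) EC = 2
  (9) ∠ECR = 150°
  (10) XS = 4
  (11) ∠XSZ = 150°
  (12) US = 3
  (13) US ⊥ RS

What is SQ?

From the given relations: QC = 2·SZ = 2·12 = 24.
Step 1: By the law of cosines on triangle CRS: CS² = 6² + 10² − 2·6·10·cos(120°) = 196, so CS = 14.
Step 2: By the law of cosines on triangle SCQ: SQ² = 14² + 24² − 2·14·24·cos(90°) = 772, so SQ = 2·√193.

Therefore, the length of SQ = 2·√193.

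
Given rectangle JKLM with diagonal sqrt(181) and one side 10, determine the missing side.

b = sqrt(d^2 - a^2) = sqrt(181 - 100) = sqrt(81) = 9

9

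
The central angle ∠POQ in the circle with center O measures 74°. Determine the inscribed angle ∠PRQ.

By the inscribed angle theorem, the inscribed angle is half the central angle.
Inscribed angle = 74° / 2 = 37°

37°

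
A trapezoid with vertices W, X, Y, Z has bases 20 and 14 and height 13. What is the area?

A trapezoid's area equals the midsegment times the height.
The midsegment is (20 + 14) / 2 = 17.
Area = 17 * 13 = 221.

221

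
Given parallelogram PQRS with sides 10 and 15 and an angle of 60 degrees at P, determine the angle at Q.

In a parallelogram, consecutive angles are supplementary (sum to 180°).
angle Q = 180 - angle P
angle Q = 180 - 60
angle Q = 120 degrees

120 degrees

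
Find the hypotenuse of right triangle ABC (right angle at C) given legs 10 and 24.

AB = sqrt(10^2 + 24^2) = sqrt(676) = 26

26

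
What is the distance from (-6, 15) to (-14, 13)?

The horizontal distance is |-14 - -6| = 8 and the vertical distance is |13 - 15| = 2.
By the Pythagorean theorem, d = sqrt(8^2 + 2^2) = sqrt(68) = 2*sqrt(17).

2*sqrt(17)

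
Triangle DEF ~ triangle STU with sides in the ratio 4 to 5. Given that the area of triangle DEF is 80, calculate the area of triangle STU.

The ratio of areas of similar triangles = (side ratio)^2.
Side ratio = 4:5, so area ratio = 16:25.
Area of STU / Area of DEF = 25/16
Area of STU = 80 * 25/16 = 125

125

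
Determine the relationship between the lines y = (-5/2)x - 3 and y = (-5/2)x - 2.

Slope of line 1: m1 = -5/2
Slope of line 2: m2 = -5/2
Two lines are parallel if and only if they have equal slopes (or both are vertical).
Here m1 = m2 = -5/2, confirming the lines are parallel.

Parallel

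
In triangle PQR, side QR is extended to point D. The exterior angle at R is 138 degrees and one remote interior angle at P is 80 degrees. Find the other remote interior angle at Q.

By the exterior angle theorem: exterior angle = sum of remote interior angles.
138 = 80 + angle Q
angle Q = 138 - 80 = 58 degrees

58 degrees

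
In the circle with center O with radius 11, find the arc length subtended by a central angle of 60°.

The full circumference is 2πr = 2π(11) = 22*pi.
The arc spans 60° out of 360°, which is a fraction of 1/6.
Arc length = 22*pi × 1/6 = 11*pi/3.

11*pi/3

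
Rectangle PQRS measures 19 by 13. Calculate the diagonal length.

d = sqrt(19^2 + 13^2) = sqrt(530)

sqrt(530)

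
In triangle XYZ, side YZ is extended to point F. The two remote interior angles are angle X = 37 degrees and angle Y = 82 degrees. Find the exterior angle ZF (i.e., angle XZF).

Exterior angle = 37 + 82 = 119 degrees (exterior angle theorem).

119 degrees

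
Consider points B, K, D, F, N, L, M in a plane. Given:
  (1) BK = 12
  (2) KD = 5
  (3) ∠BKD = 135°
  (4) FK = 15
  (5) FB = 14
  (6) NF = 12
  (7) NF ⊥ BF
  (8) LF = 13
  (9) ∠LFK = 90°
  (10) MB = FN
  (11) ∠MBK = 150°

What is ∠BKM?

From the given relations: MB = FN = 12.
Step 1: By the law of cosines on triangle KBM: KM² = 12² + 12² − 2·12·12·cos(150°) = 537.42, so KM ≈ 23.18.
Step 2: By the inverse law of cosines on triangle BKM: cos(∠BKM) = (12² + 23.18² − 12²) / (2·12·23.18) = 537.42/556.37 = 0.9659, so ∠BKM = 15°.

Therefore, the measure of angle ∠BKM = 15°.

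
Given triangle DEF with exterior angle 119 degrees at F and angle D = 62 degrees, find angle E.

angle E = 119 - 62 = 57 degrees (exterior angle theorem).

57 degrees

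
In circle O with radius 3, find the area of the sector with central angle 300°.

Sector area = πr² × θ/360
= π × 3² × 5/6
= π × 9 × 5/6
= 15*pi/2

15*pi/2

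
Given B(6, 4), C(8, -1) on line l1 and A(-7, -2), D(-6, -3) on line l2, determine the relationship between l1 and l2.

Slope of line 1: m1 = (-1 - 4)/(8 - 6) = -5/2 = -5/2
Slope of line 2: m2 = (-3 - -2)/(-6 - -7) = -1/1 = -1
For parallel lines we need equal slopes: -5/2 != -1.
For perpendicular lines we need m1*m2 = -1: (-5/2)(-1) = 5/2 != -1.
Since neither condition holds, the lines are neither parallel nor perpendicular.

Neither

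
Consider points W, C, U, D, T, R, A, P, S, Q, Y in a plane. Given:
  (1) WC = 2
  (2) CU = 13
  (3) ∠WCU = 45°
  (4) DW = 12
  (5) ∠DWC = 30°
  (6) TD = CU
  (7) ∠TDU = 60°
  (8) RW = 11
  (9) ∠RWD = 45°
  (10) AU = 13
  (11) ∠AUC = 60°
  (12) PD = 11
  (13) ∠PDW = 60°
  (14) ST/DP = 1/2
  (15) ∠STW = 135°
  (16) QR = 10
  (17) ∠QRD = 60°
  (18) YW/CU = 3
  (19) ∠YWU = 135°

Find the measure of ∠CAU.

Step 1: By the law of cosines on triangle AUC: AC² = 13² + 13² − 2·13·13·cos(60°) = 169, so AC = 13.
Step 2: By the inverse law of cosines on triangle CAU: cos(∠CAU) = (13² + 13² − 13²) / (2·13·13) = 169/338 = 0.5, so ∠CAU = 60°.

Therefore, the measure of angle ∠CAU = 60°.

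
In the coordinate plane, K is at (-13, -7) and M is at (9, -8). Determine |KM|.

d = sqrt((22)^2 + (-1)^2) = sqrt(485)

sqrt(485)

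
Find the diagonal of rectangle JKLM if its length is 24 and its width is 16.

A rectangle's diagonal splits it into two right triangles, with the diagonal as the hypotenuse.
By the Pythagorean theorem, d^2 = 24^2 + 16^2 = 832.
Therefore d = sqrt(832) = 8*sqrt(13).

8*sqrt(13)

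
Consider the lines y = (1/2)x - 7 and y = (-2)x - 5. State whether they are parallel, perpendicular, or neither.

Slope of line 1: m1 = 1/2
Slope of line 2: m2 = -2
m1 * m2 = -1, so perpendicular.

Perpendicular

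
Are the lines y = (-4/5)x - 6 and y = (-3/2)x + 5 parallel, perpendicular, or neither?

Slope of line 1: m1 = -4/5
Slope of line 2: m2 = -3/2
m1 != m2 and m1*m2 = 6/5 != -1. Neither.

Neither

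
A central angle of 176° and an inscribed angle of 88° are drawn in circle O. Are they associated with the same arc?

By the inscribed angle theorem, if both angles subtend the same arc, the inscribed angle must be half the central angle.
Half of 176° = 88°, which equals the given inscribed angle of 88°.
Therefore, yes, they correspond to the same arc.

Yes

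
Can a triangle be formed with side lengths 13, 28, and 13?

Check the triangle inequality: 13 + 13 = 26 ≤ 28.
Since the sum of two sides does not exceed the third, no triangle can be formed.

No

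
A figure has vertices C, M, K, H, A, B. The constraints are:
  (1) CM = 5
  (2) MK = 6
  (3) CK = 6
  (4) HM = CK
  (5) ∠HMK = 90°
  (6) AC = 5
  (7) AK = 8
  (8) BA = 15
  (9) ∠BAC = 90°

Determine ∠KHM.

From the given relations: HM = CK = 6.
Step 1: By the law of cosines on triangle HMK: HK² = 6² + 6² − 2·6·6·cos(90°) = 72, so HK = 6·√2.
Step 2: By the inverse law of cosines on triangle KHM: cos(∠KHM) = ((6·√2)² + 6² − 6²) / (2·6·√2·6) = 72/101.82 = 0.7071, so ∠KHM = 45°.

Therefore, the measure of angle ∠KHM = 45°.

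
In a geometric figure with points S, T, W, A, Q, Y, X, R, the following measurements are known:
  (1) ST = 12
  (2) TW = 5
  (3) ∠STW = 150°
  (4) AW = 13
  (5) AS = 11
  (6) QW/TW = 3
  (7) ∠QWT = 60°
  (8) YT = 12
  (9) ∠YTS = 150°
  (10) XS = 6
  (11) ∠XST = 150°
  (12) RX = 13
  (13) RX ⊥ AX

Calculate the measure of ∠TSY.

Step 1: By the law of cosines on triangle STY: SY² = 12² + 12² − 2·12·12·cos(150°) = 537.42, so SY ≈ 23.18.
Step 2: By the inverse law of cosines on triangle TSY: cos(∠TSY) = (12² + 23.18² − 12²) / (2·12·23.18) = 537.42/556.37 = 0.9659, so ∠TSY = 15°.

Therefore, the measure of angle ∠TSY = 15°.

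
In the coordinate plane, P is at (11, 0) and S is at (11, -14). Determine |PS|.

d = sqrt((0)^2 + (-14)^2) = sqrt(196) = 14

14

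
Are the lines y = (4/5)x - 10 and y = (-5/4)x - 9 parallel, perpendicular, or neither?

Slope of line 1: m1 = 4/5
Slope of line 2: m2 = -5/4
m1 * m2 = (4/5) * (-5/4) = -1 = -1, so the lines are perpendicular.

Perpendicular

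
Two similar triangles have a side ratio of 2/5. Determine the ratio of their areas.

Area ratio = (side ratio)^2 = (2/5)^2 = 4:25.

4:25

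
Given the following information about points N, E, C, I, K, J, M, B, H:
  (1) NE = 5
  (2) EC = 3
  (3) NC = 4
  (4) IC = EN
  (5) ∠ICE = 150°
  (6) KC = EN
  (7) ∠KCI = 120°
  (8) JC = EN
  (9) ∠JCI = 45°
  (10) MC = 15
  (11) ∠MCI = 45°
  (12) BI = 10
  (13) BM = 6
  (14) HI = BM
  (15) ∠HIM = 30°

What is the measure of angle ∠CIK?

From the given relations: IC = EN = 5; KC = EN = 5.
Step 1: By the law of cosines on triangle ICK: IK² = 5² + 5² − 2·5·5·cos(120°) = 75, so IK = 5·√3.
Step 2: By the inverse law of cosines on triangle CIK: cos(∠CIK) = (5² + (5·√3)² − 5²) / (2·5·5·√3) = 75/86.6 = 0.866, so ∠CIK = 30°.

Therefore, the measure of angle ∠CIK = 30°.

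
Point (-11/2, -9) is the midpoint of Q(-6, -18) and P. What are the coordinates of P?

Using the midpoint formula: M = ((x1 + x2)/2, (y1 + y2)/2)
We know M = (-11/2, -9) and Q = (-6, -18)
For x: -11/2 = (-6 + x2)/2, so x2 = 2*-11/2 - -6 = -5
For y: -9 = (-18 + y2)/2, so y2 = 2*-9 - -18 = 0
P = (-5, 0)

(-5, 0)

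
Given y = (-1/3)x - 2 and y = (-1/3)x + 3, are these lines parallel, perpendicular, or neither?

Slope of line 1: m1 = -1/3
Slope of line 2: m2 = -1/3
Since m1 = m2 = -1/3, the lines are parallel.

Parallel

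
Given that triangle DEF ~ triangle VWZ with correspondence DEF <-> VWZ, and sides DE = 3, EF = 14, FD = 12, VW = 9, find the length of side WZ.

Since the triangles are similar, the ratio of corresponding sides is constant.
Scale factor k = VW / DE = 9 / 3 = 3
WZ = k * EF = 3 * 14 = 42

42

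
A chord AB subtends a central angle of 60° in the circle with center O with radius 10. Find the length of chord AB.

Drop a perpendicular from the center to the chord, bisecting both the chord and the central angle.
Each half-chord = r sin(θ/2) = 10 sin(30°).
The full chord = 2 × 10 × sin(30°) = 10.

10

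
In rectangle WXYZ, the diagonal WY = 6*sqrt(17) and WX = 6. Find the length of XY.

The diagonal of a rectangle forms a right triangle with the two sides.
Rearranging the Pythagorean theorem: missing side = sqrt(d^2 - known^2).
= sqrt(612 - 36) = sqrt(576) = 24.

24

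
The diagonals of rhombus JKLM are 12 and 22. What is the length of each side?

In a rhombus, the diagonals bisect each other perpendicularly, creating four congruent right triangles.
Each triangle has legs 6 (half of 12) and 11 (half of 22).
The hypotenuse of each right triangle is a side of the rhombus:
side = sqrt(6^2 + 11^2) = sqrt(157)

sqrt(157)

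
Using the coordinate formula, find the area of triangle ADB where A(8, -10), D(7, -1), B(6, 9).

Using the Shoelace formula for a triangle:
Area = (1/2)|x0(y1 - y2) + x1(y2 - y0) + x2(y0 - y1)|
Area = (1/2)|8(-1 - 9) + 7(9 - -10) + 6(-10 - -1)|
Area = (1/2)|-80 + 133 + -54|
Area = (1/2)|-1|
Area = (1/2)(1)
Area = 1/2

1/2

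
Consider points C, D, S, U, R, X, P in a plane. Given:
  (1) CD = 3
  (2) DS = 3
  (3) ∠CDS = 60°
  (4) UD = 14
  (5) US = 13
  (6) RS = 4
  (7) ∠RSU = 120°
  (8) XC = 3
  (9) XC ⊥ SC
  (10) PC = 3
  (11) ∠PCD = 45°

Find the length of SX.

Step 1: By the law of cosines on triangle CDS: CS² = 3² + 3² − 2·3·3·cos(60°) = 9, so CS = 3.
Step 2: By the law of cosines on triangle SCX: SX² = 3² + 3² − 2·3·3·cos(90°) = 18, so SX = 3·√2.

Therefore, the length of SX = 3·√2.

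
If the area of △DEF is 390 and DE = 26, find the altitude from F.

Rearranging the area formula Area = (1/2) * base * height:
height = 2 * Area / base = 2 * 390 / 26 = 30.

30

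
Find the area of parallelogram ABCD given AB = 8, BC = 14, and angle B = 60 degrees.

Area = a * b * sin(theta)
Area = 8 * 14 * sin(60 degrees)
Area = 112 * sqrt(3)/2
Area = 56*sqrt(3)

56*sqrt(3)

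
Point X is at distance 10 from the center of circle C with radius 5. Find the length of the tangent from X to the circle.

The tangent, radius, and line from the external point to the center form a right triangle.
The right angle is where the tangent meets the radius.
By the Pythagorean theorem: tangent² + 5² = 10²
tangent² = 100 - 25 = 75
tangent = 5*sqrt(3)

5*sqrt(3)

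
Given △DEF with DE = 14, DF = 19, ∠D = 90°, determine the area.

Area = (1/2) * DE * DF * sin(D)
Area = (1/2) * 14 * 19 * sin(90°)
Area = (1/2) * 14 * 19 * 1
Area = 133

133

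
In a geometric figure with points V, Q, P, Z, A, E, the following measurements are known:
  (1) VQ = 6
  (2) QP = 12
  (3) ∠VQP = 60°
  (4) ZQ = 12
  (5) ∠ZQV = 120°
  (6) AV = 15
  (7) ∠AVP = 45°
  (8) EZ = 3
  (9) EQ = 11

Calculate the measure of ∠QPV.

Step 1: By the law of cosines on triangle PQV: PV² = 12² + 6² − 2·12·6·cos(60°) = 108, so PV = 6·√3.
Step 2: By the inverse law of cosines on triangle QPV: cos(∠QPV) = (12² + (6·√3)² − 6²) / (2·12·6·√3) = 216/249.42 = 0.866, so ∠QPV = 30°.

Therefore, the measure of angle ∠QPV = 30°.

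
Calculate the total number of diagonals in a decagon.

Total line segments between 10 vertices = C(10,2) = 45.
Subtract the 10 sides: 45 - 10 = 35 diagonals.

35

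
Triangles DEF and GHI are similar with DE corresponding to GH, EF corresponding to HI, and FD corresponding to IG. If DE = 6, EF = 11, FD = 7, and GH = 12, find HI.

k = 12/6 = 2. HI = 2 * 11 = 22.

22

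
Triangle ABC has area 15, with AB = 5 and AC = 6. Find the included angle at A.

From the SAS area formula Area = (1/2)ab sin(C), rearranging gives sin(C) = 2*Area/(ab).
sin(C) = 2 * 15 / (30) = 1.
Therefore C = arcsin(1) = 90°.

90°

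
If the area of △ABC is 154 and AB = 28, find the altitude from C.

Rearranging the area formula Area = (1/2) * base * height:
height = 2 * Area / base = 2 * 154 / 28 = 11.

11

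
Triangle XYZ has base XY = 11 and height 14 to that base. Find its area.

Area = (1/2) * base * height
Area = (1/2) * 11 * 14
Area = 77

77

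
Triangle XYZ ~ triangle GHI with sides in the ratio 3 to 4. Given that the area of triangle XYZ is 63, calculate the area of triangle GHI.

The ratio of areas of similar triangles = (side ratio)^2.
Side ratio = 3:4, so area ratio = 9:16.
Area of GHI / Area of XYZ = 16/9
Area of GHI = 63 * 16/9 = 112

112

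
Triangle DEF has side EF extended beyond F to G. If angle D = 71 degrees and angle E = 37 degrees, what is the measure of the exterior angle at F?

Exterior angle = 71 + 37 = 108 degrees (exterior angle theorem).

108 degrees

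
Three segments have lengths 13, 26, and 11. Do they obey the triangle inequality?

No.
The triangle inequality is violated: 13 + 11 = 24 ≤ 26.
These lengths cannot form a triangle.

No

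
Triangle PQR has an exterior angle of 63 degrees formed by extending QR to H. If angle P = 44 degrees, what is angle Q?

angle Q = 63 - 44 = 19 degrees (exterior angle theorem).

19 degrees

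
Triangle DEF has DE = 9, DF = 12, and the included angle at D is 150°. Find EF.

When two sides and the included angle are known, the law of cosines gives the third side.
c^2 = a^2 + b^2 - 2ab cos(C) generalizes the Pythagorean theorem to non-right triangles.
Here: EF^2 = 81 + 144 - 216*(-sqrt(3)/2) = 108*sqrt(3) + 225
EF = 3*sqrt(12*sqrt(3) + 25)

3*sqrt(12*sqrt(3) + 25)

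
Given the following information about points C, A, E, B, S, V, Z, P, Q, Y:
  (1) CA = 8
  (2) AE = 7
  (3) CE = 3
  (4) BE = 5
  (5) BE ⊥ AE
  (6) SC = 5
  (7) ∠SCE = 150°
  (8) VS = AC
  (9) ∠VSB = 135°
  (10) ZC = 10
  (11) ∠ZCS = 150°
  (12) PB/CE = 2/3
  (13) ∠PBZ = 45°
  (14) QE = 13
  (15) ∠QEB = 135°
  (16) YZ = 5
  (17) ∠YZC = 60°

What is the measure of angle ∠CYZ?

Step 1: By the law of cosines on triangle YZC: YC² = 5² + 10² − 2·5·10·cos(60°) = 75, so YC = 5·√3.
Step 2: By the inverse law of cosines on triangle CYZ: cos(∠CYZ) = ((5·√3)² + 5² − 10²) / (2·5·√3·5) = 0/86.6 = 0, so ∠CYZ = 90°.

Therefore, the measure of angle ∠CYZ = 90°.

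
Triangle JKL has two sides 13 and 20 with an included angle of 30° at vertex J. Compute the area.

Area = (1/2) * JK * JL * sin(J)
Area = (1/2) * 13 * 20 * sin(30°)
Area = (1/2) * 13 * 20 * 1/2
Area = 65

65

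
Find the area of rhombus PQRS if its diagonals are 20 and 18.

The diagonals of a rhombus divide it into four right triangles.
Each triangle has legs 20/ 2 = 10 and 18/2 = 9, so each has area (1/2)*10*9 = 45.
Four such triangles give total area = (d1 * d2) / 2 = 180.

180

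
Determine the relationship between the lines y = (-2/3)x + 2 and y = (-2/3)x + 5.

Slope of line 1: m1 = -2/3
Slope of line 2: m2 = -2/3
m1 = m2, so the lines are parallel.

Parallel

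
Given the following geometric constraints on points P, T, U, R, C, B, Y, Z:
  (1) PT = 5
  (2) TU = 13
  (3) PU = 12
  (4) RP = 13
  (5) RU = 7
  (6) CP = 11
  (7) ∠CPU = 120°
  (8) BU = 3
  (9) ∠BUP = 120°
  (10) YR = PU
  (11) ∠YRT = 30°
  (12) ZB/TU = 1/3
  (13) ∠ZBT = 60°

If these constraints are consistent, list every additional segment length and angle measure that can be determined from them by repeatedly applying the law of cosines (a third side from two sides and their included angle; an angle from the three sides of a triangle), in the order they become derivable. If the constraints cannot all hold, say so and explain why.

The constraints are consistent. Derivable facts, in order:
After 1 step:
- PB = 3·√21
- UC ≈ 19.92
- ∠PRU = 66.01°
- ∠PTU = 67.38°
- ∠PUR = 81.79°
- ∠PUT = 22.62°
- ∠RPU = 32.2°
- ∠TPU = 90°
After 2 steps:
- ∠BPU = 10.89°
- ∠CUP = 28.56°
- ∠PBU = 49.11°
- ∠PCU = 31.44°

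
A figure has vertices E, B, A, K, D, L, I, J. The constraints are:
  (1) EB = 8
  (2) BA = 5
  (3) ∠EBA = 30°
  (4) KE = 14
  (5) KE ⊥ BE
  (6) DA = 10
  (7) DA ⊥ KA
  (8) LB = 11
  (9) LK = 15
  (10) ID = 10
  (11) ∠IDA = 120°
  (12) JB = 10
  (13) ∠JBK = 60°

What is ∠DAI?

Step 1: By the law of cosines on triangle ADI: AI² = 10² + 10² − 2·10·10·cos(120°) = 300, so AI = 10·√3.
Step 2: By the inverse law of cosines on triangle DAI: cos(∠DAI) = (10² + (10·√3)² − 10²) / (2·10·10·√3) = 300/346.41 = 0.866, so ∠DAI = 30°.

Therefore, the measure of angle ∠DAI = 30°.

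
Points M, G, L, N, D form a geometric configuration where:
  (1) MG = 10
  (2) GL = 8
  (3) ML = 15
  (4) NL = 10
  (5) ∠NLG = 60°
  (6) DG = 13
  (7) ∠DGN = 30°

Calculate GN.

Step 1: By the law of cosines on triangle GLN: GN² = 8² + 10² − 2·8·10·cos(60°) = 84, so GN = 2·√21.

Therefore, the length of GN = 2·√21.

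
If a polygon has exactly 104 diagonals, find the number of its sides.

Using d = n(n - 3)/2, we solve 104 = n(n - 3)/2.
So n(n - 3) = 208.
Testing n = 16: 16 * 13 = 208 = 208. Correct.
The polygon has 16 sides.

16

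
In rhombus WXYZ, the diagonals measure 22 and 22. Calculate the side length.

Half-diagonals are 11 and 11. side = sqrt(11^2 + 11^2) = sqrt(242) = 11*sqrt(2)

11*sqrt(2)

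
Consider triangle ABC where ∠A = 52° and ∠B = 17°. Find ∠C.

By the triangle angle sum property, the three interior angles of any triangle add up to 180°.
We know angle A = 52° and angle B = 17°, so their sum is 69°.
Therefore angle C = 180° - 69° = 111°.

111 degrees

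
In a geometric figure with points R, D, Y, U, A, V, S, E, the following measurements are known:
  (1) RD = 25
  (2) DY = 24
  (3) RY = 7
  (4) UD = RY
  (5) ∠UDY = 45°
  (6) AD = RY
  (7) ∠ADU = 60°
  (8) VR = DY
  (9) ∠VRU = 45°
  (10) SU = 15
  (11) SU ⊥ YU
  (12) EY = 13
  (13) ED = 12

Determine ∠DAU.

From the given relations: AD = RY = 7; UD = RY = 7.
Step 1: By the law of cosines on triangle ADU: AU² = 7² + 7² − 2·7·7·cos(60°) = 49, so AU = 7.
Step 2: By the inverse law of cosines on triangle DAU: cos(∠DAU) = (7² + 7² − 7²) / (2·7·7) = 49/98 = 0.5, so ∠DAU = 60°.

Therefore, the measure of angle ∠DAU = 60°.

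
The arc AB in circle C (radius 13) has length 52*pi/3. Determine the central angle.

θ = 360 × 52*pi/3 / (2π × 13) = 240° (rearranging arc length formula).

240°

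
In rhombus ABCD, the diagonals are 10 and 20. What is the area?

Area = (10 * 20) / 2 = 200 / 2 = 100

100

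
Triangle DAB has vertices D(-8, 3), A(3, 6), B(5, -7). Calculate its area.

Shoelace: Area = (1/2)|-8(6--7) + 3(-7-3) + 5(3-6)| = (1/2)(149) = 149/2

149/2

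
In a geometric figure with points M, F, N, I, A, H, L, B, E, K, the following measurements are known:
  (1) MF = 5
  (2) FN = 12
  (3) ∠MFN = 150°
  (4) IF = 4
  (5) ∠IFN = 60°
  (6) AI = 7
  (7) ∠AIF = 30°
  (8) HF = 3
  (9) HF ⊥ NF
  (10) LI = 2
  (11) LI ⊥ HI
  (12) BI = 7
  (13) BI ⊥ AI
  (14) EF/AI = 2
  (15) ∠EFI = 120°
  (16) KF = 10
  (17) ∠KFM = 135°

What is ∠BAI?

Step 1: By the law of cosines on triangle AIB: AB² = 7² + 7² − 2·7·7·cos(90°) = 98, so AB = 7·√2.
Step 2: By the inverse law of cosines on triangle BAI: cos(∠BAI) = ((7·√2)² + 7² − 7²) / (2·7·√2·7) = 98/138.59 = 0.7071, so ∠BAI = 45°.

Therefore, the measure of angle ∠BAI = 45°.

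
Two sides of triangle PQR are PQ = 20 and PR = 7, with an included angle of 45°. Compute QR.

When two sides and the included angle are known, the law of cosines gives the third side.
c^2 = a^2 + b^2 - 2ab cos(C) generalizes the Pythagorean theorem to non-right triangles.
Here: QR^2 = 400 + 49 - 280*(sqrt(2)/2) = 449 - 140*sqrt(2)
QR = sqrt(449 - 140*sqrt(2))

sqrt(449 - 140*sqrt(2))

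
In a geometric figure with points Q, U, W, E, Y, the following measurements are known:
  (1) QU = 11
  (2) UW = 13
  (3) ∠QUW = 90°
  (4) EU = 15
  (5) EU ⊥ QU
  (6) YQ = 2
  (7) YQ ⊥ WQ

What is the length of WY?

Step 1: By the law of cosines on triangle QUW: QW² = 11² + 13² − 2·11·13·cos(90°) = 290, so QW ≈ 17.03.
Step 2: By the law of cosines on triangle WQY: WY² = 17.03² + 2² − 2·17.03·2·cos(90°) = 294, so WY = 7·√6.

Therefore, the length of WY = 7·√6.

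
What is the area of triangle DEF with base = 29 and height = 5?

Area = (1/2)(29)(5) = 145/2

145/2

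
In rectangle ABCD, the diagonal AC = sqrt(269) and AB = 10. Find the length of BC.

The diagonal of a rectangle forms a right triangle with the two sides.
Rearranging the Pythagorean theorem: missing side = sqrt(d^2 - known^2).
= sqrt(269 - 100) = sqrt(169) = 13.

13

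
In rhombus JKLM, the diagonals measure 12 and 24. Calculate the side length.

The diagonals of a rhombus bisect each other at right angles.
Half-diagonals: 12/2 = 6 and 24/2 = 12
side = sqrt(6^2 + 12^2)
side = sqrt(36 + 144)
side = sqrt(180) = 6*sqrt(5)

6*sqrt(5)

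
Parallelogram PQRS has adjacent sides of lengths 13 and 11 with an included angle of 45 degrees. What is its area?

Area = a * b * sin(theta)
Area = 13 * 11 * sin(45 degrees)
Area = 143 * sqrt(2)/2
Area = 143*sqrt(2)/2

143*sqrt(2)/2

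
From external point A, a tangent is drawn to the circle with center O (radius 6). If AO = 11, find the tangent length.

tangent = √(d² - r²) = √(11² - 6²) = √(121 - 36) = √85 = sqrt(85)

sqrt(85)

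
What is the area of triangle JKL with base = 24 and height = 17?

Area = (1/2)(24)(17) = 204

204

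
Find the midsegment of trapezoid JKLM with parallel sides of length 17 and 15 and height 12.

The midsegment of a trapezoid = (base1 + base2) / 2
midsegment = (17 + 15) / 2
midsegment = 32 / 2
midsegment = 16

16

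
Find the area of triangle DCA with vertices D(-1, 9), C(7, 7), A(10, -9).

Using the Shoelace formula for a triangle:
Area = (1/2)|x0(y1 - y2) + x1(y2 - y0) + x2(y0 - y1)|
Area = (1/2)|-1(7 - -9) + 7(-9 - 9) + 10(9 - 7)|
Area = (1/2)|-16 + -126 + 20|
Area = (1/2)|-122|
Area = (1/2)(122)
Area = 61

61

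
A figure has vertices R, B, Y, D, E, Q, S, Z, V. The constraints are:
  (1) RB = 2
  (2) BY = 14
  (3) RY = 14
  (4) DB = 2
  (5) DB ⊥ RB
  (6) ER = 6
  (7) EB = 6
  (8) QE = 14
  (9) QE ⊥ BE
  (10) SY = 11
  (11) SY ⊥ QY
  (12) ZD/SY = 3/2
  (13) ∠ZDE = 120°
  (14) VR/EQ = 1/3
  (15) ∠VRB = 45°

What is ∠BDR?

Step 1: By the law of cosines on triangle DBR: DR² = 2² + 2² − 2·2·2·cos(90°) = 8, so DR = 2·√2.
Step 2: By the inverse law of cosines on triangle BDR: cos(∠BDR) = (2² + (2·√2)² − 2²) / (2·2·2·√2) = 8/11.31 = 0.7071, so ∠BDR = 45°.

Therefore, the measure of angle ∠BDR = 45°.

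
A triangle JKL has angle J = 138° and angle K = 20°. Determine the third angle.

By the triangle angle sum property, the three interior angles of any triangle add up to 180°.
We know angle J = 138° and angle K = 20°, so their sum is 158°.
Therefore angle L = 180° - 158° = 22°.

22 degrees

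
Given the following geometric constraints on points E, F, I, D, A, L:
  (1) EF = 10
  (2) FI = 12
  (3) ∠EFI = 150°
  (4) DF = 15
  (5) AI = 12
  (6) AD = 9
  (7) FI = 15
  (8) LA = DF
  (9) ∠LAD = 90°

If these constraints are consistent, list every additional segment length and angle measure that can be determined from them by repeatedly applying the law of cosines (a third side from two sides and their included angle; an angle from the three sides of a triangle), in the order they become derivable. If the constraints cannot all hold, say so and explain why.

These constraints are not satisfiable: (2) FI = 12 and (7) FI = 15 assign two different lengths to the same segment. No planar figure meets all of them, so nothing further can be derived.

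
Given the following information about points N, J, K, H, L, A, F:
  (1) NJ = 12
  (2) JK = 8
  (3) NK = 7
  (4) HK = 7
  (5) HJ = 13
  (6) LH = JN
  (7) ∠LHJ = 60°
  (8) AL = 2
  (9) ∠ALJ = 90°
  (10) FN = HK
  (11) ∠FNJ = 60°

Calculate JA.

From the given relations: LH = JN = 12.
Step 1: By the law of cosines on triangle LHJ: LJ² = 12² + 13² − 2·12·13·cos(60°) = 157, so LJ = √157.
Step 2: By the law of cosines on triangle JLA: JA² = √157² + 2² − 2·√157·2·cos(90°) = 161, so JA = √161.

Therefore, the length of JA = √161.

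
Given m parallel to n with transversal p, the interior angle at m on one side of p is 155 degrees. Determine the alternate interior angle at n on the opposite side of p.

Alternate interior angles lie on opposite sides of the transversal, between the parallel lines.
By the alternate interior angle theorem, they are equal: 155 degrees.

155 degrees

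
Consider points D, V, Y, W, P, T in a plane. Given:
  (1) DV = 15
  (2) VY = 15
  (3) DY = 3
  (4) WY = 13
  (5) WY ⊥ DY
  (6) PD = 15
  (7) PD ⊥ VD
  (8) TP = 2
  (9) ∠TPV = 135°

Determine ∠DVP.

Step 1: By the law of cosines on triangle VDP: VP² = 15² + 15² − 2·15·15·cos(90°) = 450, so VP = 15·√2.
Step 2: By the inverse law of cosines on triangle DVP: cos(∠DVP) = (15² + (15·√2)² − 15²) / (2·15·15·√2) = 450/636.4 = 0.7071, so ∠DVP = 45°.

Therefore, the measure of angle ∠DVP = 45°.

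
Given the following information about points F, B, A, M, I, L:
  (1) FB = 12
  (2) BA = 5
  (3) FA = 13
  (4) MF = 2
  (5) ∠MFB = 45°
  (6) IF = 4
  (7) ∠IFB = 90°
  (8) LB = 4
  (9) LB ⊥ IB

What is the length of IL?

Step 1: By the law of cosines on triangle BFI: BI² = 12² + 4² − 2·12·4·cos(90°) = 160, so BI = 4·√10.
Step 2: By the law of cosines on triangle IBL: IL² = (4·√10)² + 4² − 2·4·√10·4·cos(90°) = 176, so IL = 4·√11.

Therefore, the length of IL = 4·√11.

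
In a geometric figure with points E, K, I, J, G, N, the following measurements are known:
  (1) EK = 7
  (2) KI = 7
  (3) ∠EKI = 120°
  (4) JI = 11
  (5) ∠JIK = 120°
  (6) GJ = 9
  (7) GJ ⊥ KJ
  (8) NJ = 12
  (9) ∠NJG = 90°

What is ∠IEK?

Step 1: By the law of cosines on triangle EKI: EI² = 7² + 7² − 2·7·7·cos(120°) = 147, so EI = 7·√3.
Step 2: By the inverse law of cosines on triangle IEK: cos(∠IEK) = ((7·√3)² + 7² − 7²) / (2·7·√3·7) = 147/169.74 = 0.866, so ∠IEK = 30°.

Therefore, the measure of angle ∠IEK = 30°.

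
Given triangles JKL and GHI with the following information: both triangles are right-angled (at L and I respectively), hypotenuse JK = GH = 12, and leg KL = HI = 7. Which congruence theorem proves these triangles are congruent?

The given information provides:
both triangles are right-angled (at L and I respectively), hypotenuse JK = GH = 12, and leg KL = HI = 7
This matches the HL congruence theorem.
The hypotenuse and one leg of two right triangles are equal (Hypotenuse-Leg).

HL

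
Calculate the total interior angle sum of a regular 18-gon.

The sum of interior angles of an n-sided polygon is (n - 2) * 180.
For n = 18: (18 - 2) * 180 = 16 * 180 = 2880 degrees.

2880 degrees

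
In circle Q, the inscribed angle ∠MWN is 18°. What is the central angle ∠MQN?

By the inscribed angle theorem, the central angle is twice the inscribed angle.
Central angle = 2 × 18° = 36°

36°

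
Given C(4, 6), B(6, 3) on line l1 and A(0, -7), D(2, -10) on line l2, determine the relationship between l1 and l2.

Slope of line 1: m1 = (3 - 6)/(6 - 4) = -3/2 = -3/2
Slope of line 2: m2 = (-10 - -7)/(2 - 0) = -3/2 = -3/2
m1 = m2, so the lines are parallel.

Parallel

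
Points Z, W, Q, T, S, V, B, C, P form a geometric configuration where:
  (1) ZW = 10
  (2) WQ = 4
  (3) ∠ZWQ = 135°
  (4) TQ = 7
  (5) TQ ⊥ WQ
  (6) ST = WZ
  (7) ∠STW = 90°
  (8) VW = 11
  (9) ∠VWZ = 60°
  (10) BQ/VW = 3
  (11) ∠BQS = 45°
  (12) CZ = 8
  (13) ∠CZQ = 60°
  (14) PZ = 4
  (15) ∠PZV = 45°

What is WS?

From the given relations: ST = WZ = 10.
Step 1: By the law of cosines on triangle WQT: WT² = 4² + 7² − 2·4·7·cos(90°) = 65, so WT = √65.
Step 2: By the law of cosines on triangle WTS: WS² = √65² + 10² − 2·√65·10·cos(90°) = 165, so WS = √165.

Therefore, the length of WS = √165.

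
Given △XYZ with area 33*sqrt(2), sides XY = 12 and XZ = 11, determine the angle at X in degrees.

sin(C) = 2 * 33*sqrt(2) / (12 * 11) = sqrt(2)/2, so C = arcsin(sqrt(2)/2) = 45°.
Since sin(180° - C) = sin(C), the obtuse angle 135° gives the same area, so C = 45° or C = 135°.

45° or 135°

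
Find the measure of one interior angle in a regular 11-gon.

Each interior angle of a regular n-gon is (n - 2) * 180 / n.
For n = 11: (11 - 2) * 180 / 11 = 1620/11 = 1620/11 degrees.

1620/11 degrees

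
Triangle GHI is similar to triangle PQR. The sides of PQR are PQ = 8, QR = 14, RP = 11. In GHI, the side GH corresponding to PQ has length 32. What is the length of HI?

Similar triangles have proportional sides. Setting up the proportion:
GH / PQ = HI / QR
32 / 8 = HI / 14
HI = 14 * 32 / 8 = 56.

56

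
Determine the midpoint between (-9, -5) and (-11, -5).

M = ((x₁ + x₂)/2, (y₁ + y₂)/2)
= ((-9 + -11)/2, (-5 + -5)/2)
= (-20/2, -10/2) = (-10, -5)

(-10, -5)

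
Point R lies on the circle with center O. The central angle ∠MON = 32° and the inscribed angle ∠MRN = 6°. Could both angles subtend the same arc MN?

By the inscribed angle theorem, the inscribed angle for a central angle of 32° should be 32° / 2 = 16°.
The given inscribed angle is 6°, which does not equal 16°.
Therefore, no, they do not correspond to the same arc.

No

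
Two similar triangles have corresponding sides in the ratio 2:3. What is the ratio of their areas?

Area scales with the square of linear dimensions. If every length is multiplied by 2/3, then the area is multiplied by (2/3)^2 = 4/9.
The area ratio is 4:9.

4:9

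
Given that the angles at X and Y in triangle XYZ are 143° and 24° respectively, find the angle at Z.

By the triangle angle sum property, the three interior angles of any triangle add up to 180°.
We know angle X = 143° and angle Y = 24°, so their sum is 167°.
Therefore angle Z = 180° - 167° = 13°.

13 degrees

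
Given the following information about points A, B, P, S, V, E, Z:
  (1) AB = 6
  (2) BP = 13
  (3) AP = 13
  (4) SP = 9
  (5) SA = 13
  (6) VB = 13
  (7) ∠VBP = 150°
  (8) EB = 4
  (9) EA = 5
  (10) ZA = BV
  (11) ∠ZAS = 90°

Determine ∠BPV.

Step 1: By the law of cosines on triangle PBV: PV² = 13² + 13² − 2·13·13·cos(150°) = 630.72, so PV ≈ 25.11.
Step 2: By the inverse law of cosines on triangle BPV: cos(∠BPV) = (13² + 25.11² − 13²) / (2·13·25.11) = 630.72/652.97 = 0.9659, so ∠BPV = 15°.

Therefore, the measure of angle ∠BPV = 15°.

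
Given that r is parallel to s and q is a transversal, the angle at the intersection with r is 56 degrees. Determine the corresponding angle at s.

When a transversal crosses parallel lines, angles in the same position at each intersection are called corresponding angles.
These are always equal, so the answer is 56 degrees.

56 degrees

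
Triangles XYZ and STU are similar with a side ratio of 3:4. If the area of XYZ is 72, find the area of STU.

The ratio of areas of similar triangles = (side ratio)^2.
Side ratio = 3:4, so area ratio = 9:16.
Area of STU / Area of XYZ = 16/9
Area of STU = 72 * 16/9 = 128

128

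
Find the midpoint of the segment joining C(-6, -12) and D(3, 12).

The midpoint is the point halfway along the segment.
Move half the horizontal distance: -6 + (3 - -6)/2 = -6 + 9/2 = -3/2
Move half the vertical distance: -12 + (12 - -12)/2 = -12 + 24/2 = 0
Midpoint = (-3/2, 0)

(-3/2, 0)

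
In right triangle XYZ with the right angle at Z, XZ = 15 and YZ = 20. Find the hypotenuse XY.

In a right triangle, the square of the hypotenuse equals the sum of the squares of the two legs.
The legs are 15 and 20, so the hypotenuse = sqrt(225 + 400) = sqrt(625) = 25.

25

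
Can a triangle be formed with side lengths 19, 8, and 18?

Check all three triangle inequalities:
19 + 8 = 27 > 18 ✓
19 + 18 = 37 > 8 ✓
8 + 18 = 26 > 19 ✓
All conditions hold, so these sides form a valid triangle.

Yes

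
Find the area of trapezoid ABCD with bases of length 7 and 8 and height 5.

Area of a trapezoid = (base1 + base2) * height / 2
Area = (7 + 8) * 5 / 2
Area = 15 * 5 / 2
Area = 75 / 2
Area = 75/2

75/2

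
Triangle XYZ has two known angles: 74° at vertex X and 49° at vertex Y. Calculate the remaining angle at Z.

angle Z = 180 - 74 - 49 = 57 degrees.

57 degrees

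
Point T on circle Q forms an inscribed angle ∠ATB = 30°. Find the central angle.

The inscribed angle theorem states that a central angle is always twice any inscribed angle that subtends the same arc.
Since the inscribed angle is 30°, the central angle = 2 × 30° = 60°.

60°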